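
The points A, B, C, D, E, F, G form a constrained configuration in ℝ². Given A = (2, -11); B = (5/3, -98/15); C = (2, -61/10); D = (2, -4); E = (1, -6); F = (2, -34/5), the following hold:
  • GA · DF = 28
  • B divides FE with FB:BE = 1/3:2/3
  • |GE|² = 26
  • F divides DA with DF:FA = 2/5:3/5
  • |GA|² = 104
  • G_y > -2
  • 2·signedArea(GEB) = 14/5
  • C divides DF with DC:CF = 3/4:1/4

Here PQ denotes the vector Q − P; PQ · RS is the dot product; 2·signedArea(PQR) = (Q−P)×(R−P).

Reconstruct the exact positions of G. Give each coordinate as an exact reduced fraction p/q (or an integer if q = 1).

1. G_x = 0  [2·signedArea(GEB) = 14/5 ∩ GA · DF = 28]
2. G_y = -1  [2·signedArea(GEB) = 14/5 ∩ GA · DF = 28]
   → G = (0, -1)

G = (0, -1)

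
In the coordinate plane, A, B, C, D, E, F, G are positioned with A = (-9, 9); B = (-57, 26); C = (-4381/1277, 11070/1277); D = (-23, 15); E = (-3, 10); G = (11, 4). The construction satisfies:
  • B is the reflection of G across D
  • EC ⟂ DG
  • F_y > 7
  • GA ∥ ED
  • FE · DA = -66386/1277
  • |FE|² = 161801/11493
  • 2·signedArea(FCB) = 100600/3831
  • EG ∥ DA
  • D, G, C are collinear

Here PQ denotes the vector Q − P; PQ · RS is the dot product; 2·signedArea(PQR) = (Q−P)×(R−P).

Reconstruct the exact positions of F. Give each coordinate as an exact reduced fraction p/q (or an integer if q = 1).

1. F_x = -609/1277  [FE · DA = -66386/1277 ∩ 2·signedArea(FCB) = 100600/3831]
2. F_y = 27671/3831  [FE · DA = -66386/1277 ∩ 2·signedArea(FCB) = 100600/3831]
   → F = (-609/1277, 27671/3831)

F = (-609/1277, 27671/3831)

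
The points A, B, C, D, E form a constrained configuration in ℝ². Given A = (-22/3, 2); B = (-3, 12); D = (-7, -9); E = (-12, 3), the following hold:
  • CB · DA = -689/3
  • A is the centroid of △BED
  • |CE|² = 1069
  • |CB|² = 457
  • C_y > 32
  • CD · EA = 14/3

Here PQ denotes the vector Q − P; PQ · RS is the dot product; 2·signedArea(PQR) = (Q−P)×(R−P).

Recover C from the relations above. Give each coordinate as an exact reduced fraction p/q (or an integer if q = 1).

1. C_x = 1  [CD · EA = 14/3 ∩ CB · DA = -689/3]
2. C_y = 33  [CD · EA = 14/3 ∩ CB · DA = -689/3]
   → C = (1, 33)

C = (1, 33)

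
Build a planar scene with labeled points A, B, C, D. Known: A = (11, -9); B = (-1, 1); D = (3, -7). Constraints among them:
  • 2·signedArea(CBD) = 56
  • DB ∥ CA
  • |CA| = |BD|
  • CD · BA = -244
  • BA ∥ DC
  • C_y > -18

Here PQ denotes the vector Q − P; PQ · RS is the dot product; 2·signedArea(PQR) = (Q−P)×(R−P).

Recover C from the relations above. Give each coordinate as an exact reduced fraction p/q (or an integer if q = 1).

C = (15, -17)

1. C_x = 15  [DB ∥ CA ∩ BA ∥ DC]
2. C_y = -17  [DB ∥ CA ∩ BA ∥ DC]
   → C = (15, -17)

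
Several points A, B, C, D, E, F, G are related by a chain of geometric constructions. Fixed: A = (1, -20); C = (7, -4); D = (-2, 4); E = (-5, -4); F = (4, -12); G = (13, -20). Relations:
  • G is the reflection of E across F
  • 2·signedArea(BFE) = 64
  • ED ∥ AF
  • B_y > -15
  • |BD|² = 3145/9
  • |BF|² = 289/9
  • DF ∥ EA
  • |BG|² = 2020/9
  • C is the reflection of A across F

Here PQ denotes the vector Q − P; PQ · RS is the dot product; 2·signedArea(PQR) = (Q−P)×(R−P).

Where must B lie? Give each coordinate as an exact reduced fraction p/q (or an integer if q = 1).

1. B_x = -1  [line -8·x + -9·y + -140 = 0 ∩ |BF|² = 289/9]
2. B_y = -44/3  [line -8·x + -9·y + -140 = 0 ∩ |BF|² = 289/9]
   → B = (-1, -44/3)

B = (-1, -44/3)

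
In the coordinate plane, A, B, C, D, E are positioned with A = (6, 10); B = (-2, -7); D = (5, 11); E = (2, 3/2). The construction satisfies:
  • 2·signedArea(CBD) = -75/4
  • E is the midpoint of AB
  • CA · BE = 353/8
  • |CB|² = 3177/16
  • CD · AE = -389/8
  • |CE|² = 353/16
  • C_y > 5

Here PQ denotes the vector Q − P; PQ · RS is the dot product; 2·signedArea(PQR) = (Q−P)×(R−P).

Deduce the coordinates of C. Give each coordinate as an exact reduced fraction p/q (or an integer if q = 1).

1. C_x = 4  [CD · AE = -389/8 ∩ 2·signedArea(CBD) = -75/4]
2. C_y = 23/4  [CD · AE = -389/8 ∩ 2·signedArea(CBD) = -75/4]
   → C = (4, 23/4)

C = (4, 23/4)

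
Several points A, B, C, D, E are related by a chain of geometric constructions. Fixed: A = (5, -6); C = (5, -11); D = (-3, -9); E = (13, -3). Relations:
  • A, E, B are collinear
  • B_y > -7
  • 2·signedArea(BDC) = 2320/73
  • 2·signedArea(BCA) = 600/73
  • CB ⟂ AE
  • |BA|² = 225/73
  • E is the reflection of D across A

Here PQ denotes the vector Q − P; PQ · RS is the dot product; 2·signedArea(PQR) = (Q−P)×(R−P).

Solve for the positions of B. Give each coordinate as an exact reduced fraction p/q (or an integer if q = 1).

B = (245/73, -483/73)

1. B_x = 245/73  [A, E, B are collinear ∩ CB ⟂ AE]
2. B_y = -483/73  [A, E, B are collinear ∩ CB ⟂ AE]
   → B = (245/73, -483/73)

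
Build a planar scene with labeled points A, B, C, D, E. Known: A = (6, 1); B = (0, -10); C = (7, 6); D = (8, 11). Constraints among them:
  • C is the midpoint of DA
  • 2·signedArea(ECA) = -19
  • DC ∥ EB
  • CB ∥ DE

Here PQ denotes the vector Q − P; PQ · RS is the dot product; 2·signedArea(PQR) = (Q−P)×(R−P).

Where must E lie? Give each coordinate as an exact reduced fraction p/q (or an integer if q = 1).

1. E_x = 1  [DC ∥ EB ∩ CB ∥ DE]
2. E_y = -5  [DC ∥ EB ∩ CB ∥ DE]
   → E = (1, -5)

E = (1, -5)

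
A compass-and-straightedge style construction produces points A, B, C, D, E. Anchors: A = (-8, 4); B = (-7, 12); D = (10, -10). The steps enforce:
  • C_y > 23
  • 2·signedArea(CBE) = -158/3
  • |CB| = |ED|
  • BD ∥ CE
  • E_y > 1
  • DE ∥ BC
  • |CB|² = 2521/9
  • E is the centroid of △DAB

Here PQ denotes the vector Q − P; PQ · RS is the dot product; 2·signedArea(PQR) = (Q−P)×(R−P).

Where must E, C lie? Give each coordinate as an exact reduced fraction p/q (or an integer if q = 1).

1. E_x = -5/3  [E is the centroid of △DAB]
2. E_y = 2  [E is the centroid of △DAB]
   → E = (-5/3, 2)
3. C_x = -56/3  [BD ∥ CE ∩ DE ∥ BC]
4. C_y = 24  [BD ∥ CE ∩ DE ∥ BC]
   → C = (-56/3, 24)

C = (-56/3, 24)
E = (-5/3, 2)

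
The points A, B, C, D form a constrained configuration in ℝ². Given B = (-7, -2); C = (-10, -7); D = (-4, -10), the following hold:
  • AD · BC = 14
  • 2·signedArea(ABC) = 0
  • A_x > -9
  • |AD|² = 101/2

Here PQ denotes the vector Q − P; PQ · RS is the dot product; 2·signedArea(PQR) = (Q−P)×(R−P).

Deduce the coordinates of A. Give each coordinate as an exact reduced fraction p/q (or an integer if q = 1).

A = (-17/2, -9/2)

1. A_x = -17/2  [2·signedArea(ABC) = 0 ∩ AD · BC = 14]
2. A_y = -9/2  [2·signedArea(ABC) = 0 ∩ AD · BC = 14]
   → A = (-17/2, -9/2)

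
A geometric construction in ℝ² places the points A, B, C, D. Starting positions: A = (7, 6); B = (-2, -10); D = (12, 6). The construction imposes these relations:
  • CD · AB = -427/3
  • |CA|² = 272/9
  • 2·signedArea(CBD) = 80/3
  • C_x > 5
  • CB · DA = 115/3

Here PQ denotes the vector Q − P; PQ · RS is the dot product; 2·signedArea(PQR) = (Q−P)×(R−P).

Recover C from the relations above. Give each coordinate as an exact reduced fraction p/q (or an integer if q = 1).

C = (17/3, 2/3)

1. C_x = 17/3  [2·signedArea(CBD) = 80/3 ∩ CB · DA = 115/3]
2. C_y = 2/3  [2·signedArea(CBD) = 80/3 ∩ CB · DA = 115/3]
   → C = (17/3, 2/3)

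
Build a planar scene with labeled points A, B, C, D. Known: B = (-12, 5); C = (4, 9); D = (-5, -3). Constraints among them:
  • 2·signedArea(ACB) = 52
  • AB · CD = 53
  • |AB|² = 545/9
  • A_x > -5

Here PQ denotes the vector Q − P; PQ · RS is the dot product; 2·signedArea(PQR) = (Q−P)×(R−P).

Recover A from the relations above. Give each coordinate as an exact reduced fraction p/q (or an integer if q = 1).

A = (-13/3, 11/3)

1. A_x = -13/3  [AB · CD = 53 ∩ 2·signedArea(ACB) = 52]
2. A_y = 11/3  [AB · CD = 53 ∩ 2·signedArea(ACB) = 52]
   → A = (-13/3, 11/3)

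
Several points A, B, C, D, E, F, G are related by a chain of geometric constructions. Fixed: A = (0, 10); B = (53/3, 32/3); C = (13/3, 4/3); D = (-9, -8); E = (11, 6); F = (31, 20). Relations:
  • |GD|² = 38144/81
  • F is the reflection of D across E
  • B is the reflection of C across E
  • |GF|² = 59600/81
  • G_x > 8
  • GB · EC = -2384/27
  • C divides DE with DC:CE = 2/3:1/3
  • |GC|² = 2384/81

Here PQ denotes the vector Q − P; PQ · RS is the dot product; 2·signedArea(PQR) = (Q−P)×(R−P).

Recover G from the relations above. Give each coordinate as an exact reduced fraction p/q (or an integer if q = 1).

G = (79/9, 40/9)

1. G_x = 79/9  [line 20/3·x + 14/3·y + -2140/27 = 0 ∩ |GF|² = 59600/81]
2. G_y = 40/9  [line 20/3·x + 14/3·y + -2140/27 = 0 ∩ |GF|² = 59600/81]
   → G = (79/9, 40/9)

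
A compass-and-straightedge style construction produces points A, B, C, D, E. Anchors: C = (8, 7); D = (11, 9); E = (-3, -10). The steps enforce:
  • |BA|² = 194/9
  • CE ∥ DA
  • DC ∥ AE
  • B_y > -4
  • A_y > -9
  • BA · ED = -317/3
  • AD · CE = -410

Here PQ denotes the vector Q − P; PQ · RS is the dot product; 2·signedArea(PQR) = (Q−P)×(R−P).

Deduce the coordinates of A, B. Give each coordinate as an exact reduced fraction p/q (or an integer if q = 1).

A = (0, -8)
B = (5/3, -11/3)

1. A_x = 0  [DC ∥ AE ∩ CE ∥ DA]
2. A_y = -8  [DC ∥ AE ∩ CE ∥ DA]
   → A = (0, -8)
3. B_x = 5/3  [line -14·x + -19·y + -139/3 = 0 ∩ |BA|² = 194/9]
4. B_y = -11/3  [line -14·x + -19·y + -139/3 = 0 ∩ |BA|² = 194/9]
   → B = (5/3, -11/3)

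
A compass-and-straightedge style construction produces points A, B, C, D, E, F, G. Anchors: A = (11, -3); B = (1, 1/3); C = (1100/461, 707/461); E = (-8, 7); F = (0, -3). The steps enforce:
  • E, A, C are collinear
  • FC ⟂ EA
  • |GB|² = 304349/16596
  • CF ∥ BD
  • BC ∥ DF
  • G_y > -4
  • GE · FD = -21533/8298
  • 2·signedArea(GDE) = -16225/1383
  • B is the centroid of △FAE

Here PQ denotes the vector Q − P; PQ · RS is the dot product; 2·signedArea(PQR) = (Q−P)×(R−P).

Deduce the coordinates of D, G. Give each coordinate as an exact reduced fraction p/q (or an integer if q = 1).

D = (-639/461, -5809/1383)
G = (-639/922, -4979/1383)

1. D_x = -639/461  [BC ∥ DF ∩ CF ∥ BD]
2. D_y = -5809/1383  [BC ∥ DF ∩ CF ∥ BD]
   → D = (-639/461, -5809/1383)
3. G_x = -639/922  [2·signedArea(GDE) = -16225/1383 ∩ GE · FD = -21533/8298]
4. G_y = -4979/1383  [2·signedArea(GDE) = -16225/1383 ∩ GE · FD = -21533/8298]
   → G = (-639/922, -4979/1383)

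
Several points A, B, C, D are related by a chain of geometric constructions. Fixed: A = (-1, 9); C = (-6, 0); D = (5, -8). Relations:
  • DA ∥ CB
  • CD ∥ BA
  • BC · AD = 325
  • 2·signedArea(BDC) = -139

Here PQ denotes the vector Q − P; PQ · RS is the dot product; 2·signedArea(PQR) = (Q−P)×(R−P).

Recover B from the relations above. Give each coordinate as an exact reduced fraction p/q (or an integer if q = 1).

B = (-12, 17)

1. B_x = -12  [CD ∥ BA ∩ DA ∥ CB]
2. B_y = 17  [CD ∥ BA ∩ DA ∥ CB]
   → B = (-12, 17)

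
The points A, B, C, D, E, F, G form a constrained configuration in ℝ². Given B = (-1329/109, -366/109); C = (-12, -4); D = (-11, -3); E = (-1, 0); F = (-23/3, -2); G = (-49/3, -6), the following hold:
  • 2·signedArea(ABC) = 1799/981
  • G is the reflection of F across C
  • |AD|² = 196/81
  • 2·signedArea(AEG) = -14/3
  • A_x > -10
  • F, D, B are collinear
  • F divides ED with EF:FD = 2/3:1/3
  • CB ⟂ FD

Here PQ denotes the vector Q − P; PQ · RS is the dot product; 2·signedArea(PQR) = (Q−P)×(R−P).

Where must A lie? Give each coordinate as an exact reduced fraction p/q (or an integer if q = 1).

A = (-85/9, -3)

1. A_x = -85/9  [2·signedArea(AEG) = -14/3 ∩ 2·signedArea(ABC) = 1799/981]
2. A_y = -3  [2·signedArea(AEG) = -14/3 ∩ 2·signedArea(ABC) = 1799/981]
   → A = (-85/9, -3)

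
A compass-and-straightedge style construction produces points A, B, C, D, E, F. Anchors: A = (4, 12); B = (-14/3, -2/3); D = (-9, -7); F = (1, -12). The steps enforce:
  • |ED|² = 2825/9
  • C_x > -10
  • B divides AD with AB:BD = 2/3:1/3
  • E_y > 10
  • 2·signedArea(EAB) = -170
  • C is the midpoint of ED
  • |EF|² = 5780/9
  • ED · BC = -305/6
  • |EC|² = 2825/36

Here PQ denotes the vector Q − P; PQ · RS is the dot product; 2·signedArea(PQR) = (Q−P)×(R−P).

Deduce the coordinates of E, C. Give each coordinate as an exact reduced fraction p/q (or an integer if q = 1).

C = (-29/3, 11/6)
E = (-31/3, 32/3)

1. E_x = -31/3  [line 38/3·x + -26/3·y + 670/3 = 0 ∩ |EF|² = 5780/9]
2. E_y = 32/3  [line 38/3·x + -26/3·y + 670/3 = 0 ∩ |EF|² = 5780/9]
   → E = (-31/3, 32/3)
3. C_x = -29/3  [C is the midpoint of ED]
4. C_y = 11/6  [C is the midpoint of ED]
   → C = (-29/3, 11/6)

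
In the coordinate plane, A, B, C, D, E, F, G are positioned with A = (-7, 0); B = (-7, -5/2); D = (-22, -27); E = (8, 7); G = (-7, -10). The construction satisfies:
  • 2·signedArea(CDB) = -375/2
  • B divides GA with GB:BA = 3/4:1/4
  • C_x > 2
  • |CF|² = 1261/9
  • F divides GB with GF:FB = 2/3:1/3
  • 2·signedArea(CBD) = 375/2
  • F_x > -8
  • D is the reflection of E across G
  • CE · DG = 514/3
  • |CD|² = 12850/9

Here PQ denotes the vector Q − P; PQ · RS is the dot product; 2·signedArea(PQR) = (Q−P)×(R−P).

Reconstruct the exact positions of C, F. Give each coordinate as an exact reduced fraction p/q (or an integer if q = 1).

1. C_x = 3  [2·signedArea(CBD) = 375/2 ∩ CE · DG = 514/3]
2. C_y = 4/3  [2·signedArea(CBD) = 375/2 ∩ CE · DG = 514/3]
   → C = (3, 4/3)
3. F_x = -7  [F divides GB with GF:FB = 2/3:1/3]
4. F_y = -5  [F divides GB with GF:FB = 2/3:1/3]
   → F = (-7, -5)

C = (3, 4/3)
F = (-7, -5)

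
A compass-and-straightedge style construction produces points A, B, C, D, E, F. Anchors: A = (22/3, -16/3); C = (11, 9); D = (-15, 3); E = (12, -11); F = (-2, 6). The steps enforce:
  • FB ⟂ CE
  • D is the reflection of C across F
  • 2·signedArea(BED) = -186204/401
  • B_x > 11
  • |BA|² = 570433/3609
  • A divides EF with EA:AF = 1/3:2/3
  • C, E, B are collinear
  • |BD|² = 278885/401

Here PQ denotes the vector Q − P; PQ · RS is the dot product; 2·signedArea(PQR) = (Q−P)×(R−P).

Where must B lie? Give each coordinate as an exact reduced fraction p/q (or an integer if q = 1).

B = (4458/401, 2669/401)

1. B_x = 4458/401  [C, E, B are collinear ∩ FB ⟂ CE]
2. B_y = 2669/401  [C, E, B are collinear ∩ FB ⟂ CE]
   → B = (4458/401, 2669/401)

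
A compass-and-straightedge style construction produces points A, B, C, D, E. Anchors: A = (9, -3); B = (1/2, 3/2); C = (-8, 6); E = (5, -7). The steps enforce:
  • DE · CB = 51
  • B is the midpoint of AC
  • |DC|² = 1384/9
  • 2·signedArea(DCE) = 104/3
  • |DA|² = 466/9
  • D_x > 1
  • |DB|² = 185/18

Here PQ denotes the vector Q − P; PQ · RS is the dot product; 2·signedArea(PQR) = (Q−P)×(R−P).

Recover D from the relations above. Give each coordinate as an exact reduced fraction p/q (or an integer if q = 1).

1. D_x = 2  [2·signedArea(DCE) = 104/3 ∩ DE · CB = 51]
2. D_y = -4/3  [2·signedArea(DCE) = 104/3 ∩ DE · CB = 51]
   → D = (2, -4/3)

D = (2, -4/3)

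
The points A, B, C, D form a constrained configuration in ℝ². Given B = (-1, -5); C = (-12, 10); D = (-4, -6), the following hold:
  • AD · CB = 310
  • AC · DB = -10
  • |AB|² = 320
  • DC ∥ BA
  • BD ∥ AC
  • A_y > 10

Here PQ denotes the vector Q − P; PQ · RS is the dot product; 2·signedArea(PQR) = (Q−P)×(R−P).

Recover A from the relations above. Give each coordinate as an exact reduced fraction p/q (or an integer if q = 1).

A = (-9, 11)

1. A_x = -9  [BD ∥ AC ∩ DC ∥ BA]
2. A_y = 11  [BD ∥ AC ∩ DC ∥ BA]
   → A = (-9, 11)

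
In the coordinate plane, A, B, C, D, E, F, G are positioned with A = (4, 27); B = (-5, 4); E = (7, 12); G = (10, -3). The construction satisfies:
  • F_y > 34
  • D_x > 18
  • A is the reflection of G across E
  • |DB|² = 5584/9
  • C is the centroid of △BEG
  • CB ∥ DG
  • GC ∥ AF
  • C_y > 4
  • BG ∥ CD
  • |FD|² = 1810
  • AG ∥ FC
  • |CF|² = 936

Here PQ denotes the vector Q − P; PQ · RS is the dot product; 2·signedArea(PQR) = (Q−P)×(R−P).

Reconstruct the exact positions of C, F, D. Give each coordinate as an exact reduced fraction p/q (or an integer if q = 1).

1. C_x = 4  [C is the centroid of △BEG]
2. C_y = 13/3  [C is the centroid of △BEG]
   → C = (4, 13/3)
3. F_x = -2  [AG ∥ FC ∩ GC ∥ AF]
4. F_y = 103/3  [AG ∥ FC ∩ GC ∥ AF]
   → F = (-2, 103/3)
5. D_x = 19  [CB ∥ DG ∩ BG ∥ CD]
6. D_y = -8/3  [CB ∥ DG ∩ BG ∥ CD]
   → D = (19, -8/3)

C = (4, 13/3)
D = (19, -8/3)
F = (-2, 103/3)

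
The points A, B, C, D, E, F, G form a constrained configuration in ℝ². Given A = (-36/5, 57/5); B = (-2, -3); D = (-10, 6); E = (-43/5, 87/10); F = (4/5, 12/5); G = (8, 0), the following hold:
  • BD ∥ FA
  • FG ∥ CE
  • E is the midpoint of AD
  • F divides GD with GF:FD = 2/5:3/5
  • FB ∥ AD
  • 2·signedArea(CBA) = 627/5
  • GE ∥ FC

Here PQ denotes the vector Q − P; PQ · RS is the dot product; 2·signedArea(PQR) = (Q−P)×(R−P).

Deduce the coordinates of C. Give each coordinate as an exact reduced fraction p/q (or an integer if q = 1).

1. C_x = -79/5  [FG ∥ CE ∩ GE ∥ FC]
2. C_y = 111/10  [FG ∥ CE ∩ GE ∥ FC]
   → C = (-79/5, 111/10)

C = (-79/5, 111/10)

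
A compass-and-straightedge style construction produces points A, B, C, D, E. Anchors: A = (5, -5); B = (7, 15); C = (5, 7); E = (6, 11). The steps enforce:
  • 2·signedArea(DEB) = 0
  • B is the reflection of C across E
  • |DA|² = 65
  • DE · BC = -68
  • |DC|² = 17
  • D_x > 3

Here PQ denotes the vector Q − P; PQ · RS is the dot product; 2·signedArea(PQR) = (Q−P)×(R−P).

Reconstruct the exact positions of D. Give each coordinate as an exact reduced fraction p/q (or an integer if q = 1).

D = (4, 3)

1. D_x = 4  [2·signedArea(DEB) = 0 ∩ DE · BC = -68]
2. D_y = 3  [2·signedArea(DEB) = 0 ∩ DE · BC = -68]
   → D = (4, 3)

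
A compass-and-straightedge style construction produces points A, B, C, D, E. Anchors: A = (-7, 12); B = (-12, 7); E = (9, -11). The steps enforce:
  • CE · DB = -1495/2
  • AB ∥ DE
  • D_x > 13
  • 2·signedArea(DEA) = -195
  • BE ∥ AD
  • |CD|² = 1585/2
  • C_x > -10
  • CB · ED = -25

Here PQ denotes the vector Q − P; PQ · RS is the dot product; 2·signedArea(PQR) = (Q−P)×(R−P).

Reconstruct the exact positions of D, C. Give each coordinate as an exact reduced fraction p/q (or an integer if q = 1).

C = (-19/2, 19/2)
D = (14, -6)

1. D_x = 14  [AB ∥ DE ∩ BE ∥ AD]
2. D_y = -6  [AB ∥ DE ∩ BE ∥ AD]
   → D = (14, -6)
3. C_x = -19/2  [CE · DB = -1495/2 ∩ CB · ED = -25]
4. C_y = 19/2  [CE · DB = -1495/2 ∩ CB · ED = -25]
   → C = (-19/2, 19/2)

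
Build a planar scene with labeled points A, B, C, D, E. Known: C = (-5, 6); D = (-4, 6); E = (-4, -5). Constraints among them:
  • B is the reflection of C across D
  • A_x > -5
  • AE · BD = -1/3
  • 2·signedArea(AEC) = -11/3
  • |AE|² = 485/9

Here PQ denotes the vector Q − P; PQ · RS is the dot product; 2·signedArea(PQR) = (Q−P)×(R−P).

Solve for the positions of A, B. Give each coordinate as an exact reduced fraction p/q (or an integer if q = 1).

A = (-13/3, 7/3)
B = (-3, 6)

1. B_x = -3  [B is the reflection of C across D]
2. B_y = 6  [B is the reflection of C across D]
   → B = (-3, 6)
3. A_x = -13/3  [2·signedArea(AEC) = -11/3 ∩ AE · BD = -1/3]
4. A_y = 7/3  [2·signedArea(AEC) = -11/3 ∩ AE · BD = -1/3]
   → A = (-13/3, 7/3)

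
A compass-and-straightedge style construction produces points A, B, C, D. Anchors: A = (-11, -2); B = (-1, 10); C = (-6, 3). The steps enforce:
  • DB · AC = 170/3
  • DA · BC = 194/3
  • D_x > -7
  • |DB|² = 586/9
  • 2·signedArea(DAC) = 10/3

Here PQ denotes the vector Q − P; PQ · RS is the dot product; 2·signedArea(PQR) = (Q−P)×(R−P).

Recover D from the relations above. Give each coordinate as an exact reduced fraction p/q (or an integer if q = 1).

D = (-6, 11/3)

1. D_x = -6  [DB · AC = 170/3 ∩ DA · BC = 194/3]
2. D_y = 11/3  [DB · AC = 170/3 ∩ DA · BC = 194/3]
   → D = (-6, 11/3)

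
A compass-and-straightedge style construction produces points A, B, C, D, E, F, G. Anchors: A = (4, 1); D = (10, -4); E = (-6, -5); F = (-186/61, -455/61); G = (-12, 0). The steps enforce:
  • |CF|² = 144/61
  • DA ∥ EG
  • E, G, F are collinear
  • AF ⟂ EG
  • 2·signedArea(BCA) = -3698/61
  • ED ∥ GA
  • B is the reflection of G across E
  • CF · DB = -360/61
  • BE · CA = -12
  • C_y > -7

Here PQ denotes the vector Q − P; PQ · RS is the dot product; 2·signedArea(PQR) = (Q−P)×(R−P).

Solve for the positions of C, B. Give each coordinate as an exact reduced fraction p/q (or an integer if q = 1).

1. B_x = 0  [B is the reflection of G across E]
2. B_y = -10  [B is the reflection of G across E]
   → B = (0, -10)
3. C_x = -258/61  [CF · DB = -360/61 ∩ 2·signedArea(BCA) = -3698/61]
4. C_y = -395/61  [CF · DB = -360/61 ∩ 2·signedArea(BCA) = -3698/61]
   → C = (-258/61, -395/61)

B = (0, -10)
C = (-258/61, -395/61)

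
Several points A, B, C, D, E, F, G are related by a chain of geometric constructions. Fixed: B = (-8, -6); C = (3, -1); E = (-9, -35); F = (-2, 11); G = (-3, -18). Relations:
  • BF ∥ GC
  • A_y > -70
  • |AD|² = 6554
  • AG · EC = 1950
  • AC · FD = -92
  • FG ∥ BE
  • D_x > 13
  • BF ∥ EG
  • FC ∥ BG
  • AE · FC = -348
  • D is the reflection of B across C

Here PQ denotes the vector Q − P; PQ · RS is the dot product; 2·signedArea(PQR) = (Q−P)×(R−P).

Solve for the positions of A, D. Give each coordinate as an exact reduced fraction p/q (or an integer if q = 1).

A = (-21, -69)
D = (14, 4)

1. A_x = -21  [AG · EC = 1950 ∩ AE · FC = -348]
2. A_y = -69  [AG · EC = 1950 ∩ AE · FC = -348]
   → A = (-21, -69)
3. D_x = 14  [D is the reflection of B across C]
4. D_y = 4  [D is the reflection of B across C]
   → D = (14, 4)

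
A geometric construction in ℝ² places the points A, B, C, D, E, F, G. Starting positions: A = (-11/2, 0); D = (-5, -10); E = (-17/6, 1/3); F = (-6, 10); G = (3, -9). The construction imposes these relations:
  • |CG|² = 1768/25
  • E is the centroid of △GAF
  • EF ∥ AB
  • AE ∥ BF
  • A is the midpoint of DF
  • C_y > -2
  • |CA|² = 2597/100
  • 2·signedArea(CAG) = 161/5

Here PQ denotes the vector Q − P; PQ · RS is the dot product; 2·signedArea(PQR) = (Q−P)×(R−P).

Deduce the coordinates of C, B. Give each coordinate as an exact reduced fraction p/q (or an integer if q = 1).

B = (-26/3, 29/3)
C = (-3/5, -7/5)

1. C_x = -3/5  [line 9·x + 17/2·y + 173/10 = 0 ∩ |CG|² = 1768/25]
2. C_y = -7/5  [line 9·x + 17/2·y + 173/10 = 0 ∩ |CG|² = 1768/25]
   → C = (-3/5, -7/5)
3. B_x = -26/3  [AE ∥ BF ∩ EF ∥ AB]
4. B_y = 29/3  [AE ∥ BF ∩ EF ∥ AB]
   → B = (-26/3, 29/3)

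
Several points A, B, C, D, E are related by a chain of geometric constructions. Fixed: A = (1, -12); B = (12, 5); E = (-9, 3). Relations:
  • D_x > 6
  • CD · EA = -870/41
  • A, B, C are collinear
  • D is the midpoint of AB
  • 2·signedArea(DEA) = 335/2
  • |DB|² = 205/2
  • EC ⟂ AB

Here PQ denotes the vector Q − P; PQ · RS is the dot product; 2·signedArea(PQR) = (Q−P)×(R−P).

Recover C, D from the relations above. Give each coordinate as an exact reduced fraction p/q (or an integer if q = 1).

C = (401/82, -491/82)
D = (13/2, -7/2)

1. C_x = 401/82  [A, B, C are collinear ∩ EC ⟂ AB]
2. C_y = -491/82  [A, B, C are collinear ∩ EC ⟂ AB]
   → C = (401/82, -491/82)
3. D_x = 13/2  [D is the midpoint of AB]
4. D_y = -7/2  [D is the midpoint of AB]
   → D = (13/2, -7/2)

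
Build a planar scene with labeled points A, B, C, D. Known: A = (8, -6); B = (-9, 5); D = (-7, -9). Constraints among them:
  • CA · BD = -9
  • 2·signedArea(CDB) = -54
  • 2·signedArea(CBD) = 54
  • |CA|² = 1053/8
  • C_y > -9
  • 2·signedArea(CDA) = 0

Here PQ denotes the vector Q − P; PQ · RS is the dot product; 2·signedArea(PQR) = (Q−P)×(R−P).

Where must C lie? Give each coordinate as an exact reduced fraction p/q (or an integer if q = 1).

1. C_x = -13/4  [2·signedArea(CDA) = 0 ∩ 2·signedArea(CBD) = 54]
2. C_y = -33/4  [2·signedArea(CDA) = 0 ∩ 2·signedArea(CBD) = 54]
   → C = (-13/4, -33/4)

C = (-13/4, -33/4)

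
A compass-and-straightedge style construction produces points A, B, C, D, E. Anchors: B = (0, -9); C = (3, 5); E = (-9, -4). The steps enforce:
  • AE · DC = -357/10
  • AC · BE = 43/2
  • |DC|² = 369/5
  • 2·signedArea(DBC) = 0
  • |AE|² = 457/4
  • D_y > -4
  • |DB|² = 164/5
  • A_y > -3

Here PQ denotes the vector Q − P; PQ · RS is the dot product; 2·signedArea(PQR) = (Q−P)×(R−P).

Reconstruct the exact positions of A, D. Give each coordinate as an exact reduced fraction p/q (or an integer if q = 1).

A = (3/2, -2)
D = (6/5, -17/5)

1. A_x = 3/2  [line 9·x + -5·y + -47/2 = 0 ∩ |AE|² = 457/4]
2. A_y = -2  [line 9·x + -5·y + -47/2 = 0 ∩ |AE|² = 457/4]
   → A = (3/2, -2)
3. D_x = 6/5  [2·signedArea(DBC) = 0 ∩ AE · DC = -357/10]
4. D_y = -17/5  [2·signedArea(DBC) = 0 ∩ AE · DC = -357/10]
   → D = (6/5, -17/5)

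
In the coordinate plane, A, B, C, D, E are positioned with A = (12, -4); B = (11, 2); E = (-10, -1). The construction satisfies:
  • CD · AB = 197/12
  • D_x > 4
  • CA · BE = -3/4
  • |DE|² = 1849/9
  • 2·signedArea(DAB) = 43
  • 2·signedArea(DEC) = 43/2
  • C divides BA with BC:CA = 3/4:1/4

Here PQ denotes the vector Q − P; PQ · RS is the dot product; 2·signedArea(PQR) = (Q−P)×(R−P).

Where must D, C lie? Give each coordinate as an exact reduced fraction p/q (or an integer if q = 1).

1. D_x = 13/3  [line -6·x + -1·y + 25 = 0 ∩ |DE|² = 1849/9]
2. D_y = -1  [line -6·x + -1·y + 25 = 0 ∩ |DE|² = 1849/9]
   → D = (13/3, -1)
3. C_x = 47/4  [2·signedArea(DEC) = 43/2 ∩ C divides BA with BC:CA = 3/4:1/4]
4. C_y = -5/2  [2·signedArea(DEC) = 43/2 ∩ C divides BA with BC:CA = 3/4:1/4]
   → C = (47/4, -5/2)

C = (47/4, -5/2)
D = (13/3, -1)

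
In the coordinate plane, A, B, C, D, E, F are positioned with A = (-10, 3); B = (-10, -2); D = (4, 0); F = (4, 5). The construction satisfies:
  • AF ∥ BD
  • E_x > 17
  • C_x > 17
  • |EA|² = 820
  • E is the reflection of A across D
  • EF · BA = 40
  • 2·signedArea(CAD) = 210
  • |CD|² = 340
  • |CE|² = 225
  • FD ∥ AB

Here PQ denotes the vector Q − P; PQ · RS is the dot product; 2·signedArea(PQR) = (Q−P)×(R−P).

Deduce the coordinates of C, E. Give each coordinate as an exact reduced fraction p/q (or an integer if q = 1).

C = (18, 12)
E = (18, -3)

1. C_x = 18  [line 3·x + 14·y + -222 = 0 ∩ |CD|² = 340]
2. C_y = 12  [line 3·x + 14·y + -222 = 0 ∩ |CD|² = 340]
   → C = (18, 12)
3. E_x = 18  [E is the reflection of A across D]
4. E_y = -3  [E is the reflection of A across D]
   → E = (18, -3)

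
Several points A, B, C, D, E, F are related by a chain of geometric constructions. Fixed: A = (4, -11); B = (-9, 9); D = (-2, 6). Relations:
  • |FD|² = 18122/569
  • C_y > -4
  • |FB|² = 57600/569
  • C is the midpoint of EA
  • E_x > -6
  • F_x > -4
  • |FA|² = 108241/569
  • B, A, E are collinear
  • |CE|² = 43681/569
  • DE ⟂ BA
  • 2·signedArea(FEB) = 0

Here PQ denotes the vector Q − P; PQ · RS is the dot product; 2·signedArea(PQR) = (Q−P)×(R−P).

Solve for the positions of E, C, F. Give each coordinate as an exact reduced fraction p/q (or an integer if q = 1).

C = (-441/569, -2079/569)
E = (-3158/569, 2101/569)
F = (-2001/569, 321/569)

1. E_x = -3158/569  [B, A, E are collinear ∩ DE ⟂ BA]
2. E_y = 2101/569  [B, A, E are collinear ∩ DE ⟂ BA]
   → E = (-3158/569, 2101/569)
3. C_x = -441/569  [C is the midpoint of EA]
4. C_y = -2079/569  [C is the midpoint of EA]
   → C = (-441/569, -2079/569)
5. F_x = -2001/569  [line -3020/569·x + -1963/569·y + -9513/569 = 0 ∩ |FD|² = 18122/569]
6. F_y = 321/569  [line -3020/569·x + -1963/569·y + -9513/569 = 0 ∩ |FD|² = 18122/569]
   → F = (-2001/569, 321/569)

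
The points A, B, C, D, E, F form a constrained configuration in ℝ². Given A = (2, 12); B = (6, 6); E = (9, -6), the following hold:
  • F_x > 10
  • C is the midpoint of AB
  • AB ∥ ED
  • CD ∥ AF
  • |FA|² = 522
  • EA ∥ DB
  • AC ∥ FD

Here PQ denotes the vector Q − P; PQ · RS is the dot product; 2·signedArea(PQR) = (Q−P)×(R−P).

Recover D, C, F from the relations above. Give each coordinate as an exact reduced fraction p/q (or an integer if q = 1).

C = (4, 9)
D = (13, -12)
F = (11, -9)

1. D_x = 13  [EA ∥ DB ∩ AB ∥ ED]
2. D_y = -12  [EA ∥ DB ∩ AB ∥ ED]
   → D = (13, -12)
3. C_x = 4  [C is the midpoint of AB]
4. C_y = 9  [C is the midpoint of AB]
   → C = (4, 9)
5. F_x = 11  [AC ∥ FD ∩ CD ∥ AF]
6. F_y = -9  [AC ∥ FD ∩ CD ∥ AF]
   → F = (11, -9)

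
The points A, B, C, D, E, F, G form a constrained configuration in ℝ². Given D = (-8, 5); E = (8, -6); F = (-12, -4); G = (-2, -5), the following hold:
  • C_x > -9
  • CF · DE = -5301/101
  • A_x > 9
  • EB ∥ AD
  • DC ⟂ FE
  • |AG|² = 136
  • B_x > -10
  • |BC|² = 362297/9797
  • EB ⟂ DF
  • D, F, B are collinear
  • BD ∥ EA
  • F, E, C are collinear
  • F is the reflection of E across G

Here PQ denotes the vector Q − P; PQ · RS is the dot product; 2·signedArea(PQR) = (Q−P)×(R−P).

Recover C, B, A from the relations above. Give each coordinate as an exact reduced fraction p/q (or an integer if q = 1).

A = (916/97, -267/97)
B = (-916/97, 170/97)
C = (-902/101, -435/101)

1. C_x = -902/101  [F, E, C are collinear ∩ DC ⟂ FE]
2. C_y = -435/101  [F, E, C are collinear ∩ DC ⟂ FE]
   → C = (-902/101, -435/101)
3. B_x = -916/97  [D, F, B are collinear ∩ EB ⟂ DF]
4. B_y = 170/97  [D, F, B are collinear ∩ EB ⟂ DF]
   → B = (-916/97, 170/97)
5. A_x = 916/97  [EB ∥ AD ∩ BD ∥ EA]
6. A_y = -267/97  [EB ∥ AD ∩ BD ∥ EA]
   → A = (916/97, -267/97)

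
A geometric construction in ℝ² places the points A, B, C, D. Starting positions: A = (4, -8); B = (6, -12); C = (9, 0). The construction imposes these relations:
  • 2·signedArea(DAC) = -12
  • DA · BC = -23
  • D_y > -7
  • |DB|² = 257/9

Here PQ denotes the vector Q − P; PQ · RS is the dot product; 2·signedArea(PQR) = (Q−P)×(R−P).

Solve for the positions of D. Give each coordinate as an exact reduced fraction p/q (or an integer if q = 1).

D = (19/3, -20/3)

1. D_x = 19/3  [2·signedArea(DAC) = -12 ∩ DA · BC = -23]
2. D_y = -20/3  [2·signedArea(DAC) = -12 ∩ DA · BC = -23]
   → D = (19/3, -20/3)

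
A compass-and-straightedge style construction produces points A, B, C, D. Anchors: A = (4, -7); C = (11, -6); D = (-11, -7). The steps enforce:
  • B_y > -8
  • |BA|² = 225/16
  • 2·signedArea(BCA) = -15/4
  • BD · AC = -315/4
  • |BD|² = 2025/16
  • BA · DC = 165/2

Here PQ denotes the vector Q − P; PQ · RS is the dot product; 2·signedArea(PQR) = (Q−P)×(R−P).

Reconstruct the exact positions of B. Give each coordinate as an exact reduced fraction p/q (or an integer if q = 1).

1. B_x = 1/4  [2·signedArea(BCA) = -15/4 ∩ BA · DC = 165/2]
2. B_y = -7  [2·signedArea(BCA) = -15/4 ∩ BA · DC = 165/2]
   → B = (1/4, -7)

B = (1/4, -7)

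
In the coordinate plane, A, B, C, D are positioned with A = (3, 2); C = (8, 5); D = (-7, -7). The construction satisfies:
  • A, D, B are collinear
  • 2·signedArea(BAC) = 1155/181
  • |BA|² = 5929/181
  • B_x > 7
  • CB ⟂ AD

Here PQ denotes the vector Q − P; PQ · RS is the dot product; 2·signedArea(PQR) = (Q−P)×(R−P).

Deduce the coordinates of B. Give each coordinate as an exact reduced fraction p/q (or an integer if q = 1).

B = (1313/181, 1055/181)

1. B_x = 1313/181  [A, D, B are collinear ∩ CB ⟂ AD]
2. B_y = 1055/181  [A, D, B are collinear ∩ CB ⟂ AD]
   → B = (1313/181, 1055/181)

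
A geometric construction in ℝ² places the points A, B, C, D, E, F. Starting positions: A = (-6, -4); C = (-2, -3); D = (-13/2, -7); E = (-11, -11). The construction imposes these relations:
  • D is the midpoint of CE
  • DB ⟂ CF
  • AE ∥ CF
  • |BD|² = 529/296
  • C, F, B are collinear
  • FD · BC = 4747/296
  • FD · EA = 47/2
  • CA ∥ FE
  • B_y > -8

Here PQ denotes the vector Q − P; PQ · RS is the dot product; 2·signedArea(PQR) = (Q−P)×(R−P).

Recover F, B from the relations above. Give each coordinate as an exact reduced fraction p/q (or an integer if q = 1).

B = (-801/148, -1151/148)
F = (-7, -10)

1. F_x = -7  [CA ∥ FE ∩ AE ∥ CF]
2. F_y = -10  [CA ∥ FE ∩ AE ∥ CF]
   → F = (-7, -10)
3. B_x = -801/148  [C, F, B are collinear ∩ DB ⟂ CF]
4. B_y = -1151/148  [C, F, B are collinear ∩ DB ⟂ CF]
   → B = (-801/148, -1151/148)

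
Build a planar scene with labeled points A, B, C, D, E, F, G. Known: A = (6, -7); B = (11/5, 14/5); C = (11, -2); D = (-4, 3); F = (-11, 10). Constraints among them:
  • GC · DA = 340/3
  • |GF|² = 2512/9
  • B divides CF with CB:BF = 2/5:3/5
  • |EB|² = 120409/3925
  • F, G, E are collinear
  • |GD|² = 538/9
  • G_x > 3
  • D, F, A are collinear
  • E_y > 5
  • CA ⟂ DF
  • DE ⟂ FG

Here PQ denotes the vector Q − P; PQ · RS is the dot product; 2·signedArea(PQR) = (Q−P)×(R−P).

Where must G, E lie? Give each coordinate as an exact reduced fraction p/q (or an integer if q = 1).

1. G_x = 11/3  [line -10·x + 10·y + 50/3 = 0 ∩ |GD|² = 538/9]
2. G_y = 2  [line -10·x + 10·y + 50/3 = 0 ∩ |GD|² = 538/9]
   → G = (11/3, 2)
3. E_x = -418/157  [F, G, E are collinear ∩ DE ⟂ FG]
4. E_y = 856/157  [F, G, E are collinear ∩ DE ⟂ FG]
   → E = (-418/157, 856/157)

E = (-418/157, 856/157)
G = (11/3, 2)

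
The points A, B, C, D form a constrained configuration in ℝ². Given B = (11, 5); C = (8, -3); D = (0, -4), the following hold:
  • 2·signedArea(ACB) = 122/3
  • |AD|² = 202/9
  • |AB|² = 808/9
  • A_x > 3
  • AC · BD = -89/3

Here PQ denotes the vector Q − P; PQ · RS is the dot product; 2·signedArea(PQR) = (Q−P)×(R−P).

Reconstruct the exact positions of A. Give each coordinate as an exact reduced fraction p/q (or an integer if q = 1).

A = (11/3, -1)

1. A_x = 11/3  [2·signedArea(ACB) = 122/3 ∩ AC · BD = -89/3]
2. A_y = -1  [2·signedArea(ACB) = 122/3 ∩ AC · BD = -89/3]
   → A = (11/3, -1)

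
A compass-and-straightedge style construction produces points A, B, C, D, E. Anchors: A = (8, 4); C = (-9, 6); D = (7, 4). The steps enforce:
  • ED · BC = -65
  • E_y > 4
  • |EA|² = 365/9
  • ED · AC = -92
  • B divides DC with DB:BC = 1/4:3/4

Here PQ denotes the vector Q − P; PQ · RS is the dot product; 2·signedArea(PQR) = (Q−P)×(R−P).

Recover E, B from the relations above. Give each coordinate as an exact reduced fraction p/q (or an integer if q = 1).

B = (3, 9/2)
E = (5/3, 14/3)

1. B_x = 3  [B divides DC with DB:BC = 1/4:3/4]
2. B_y = 9/2  [B divides DC with DB:BC = 1/4:3/4]
   → B = (3, 9/2)
3. E_x = 5/3  [ED · AC = -92 ∩ ED · BC = -65]
4. E_y = 14/3  [ED · AC = -92 ∩ ED · BC = -65]
   → E = (5/3, 14/3)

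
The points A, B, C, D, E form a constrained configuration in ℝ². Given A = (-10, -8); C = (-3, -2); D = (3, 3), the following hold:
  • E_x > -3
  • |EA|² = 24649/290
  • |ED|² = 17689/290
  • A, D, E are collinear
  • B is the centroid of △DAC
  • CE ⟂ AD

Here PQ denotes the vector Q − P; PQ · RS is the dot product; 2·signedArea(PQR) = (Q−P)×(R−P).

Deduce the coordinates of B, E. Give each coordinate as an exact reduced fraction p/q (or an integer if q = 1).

B = (-10/3, -7/3)
E = (-859/290, -593/290)

1. B_x = -10/3  [B is the centroid of △DAC]
2. B_y = -7/3  [B is the centroid of △DAC]
   → B = (-10/3, -7/3)
3. E_x = -859/290  [A, D, E are collinear ∩ CE ⟂ AD]
4. E_y = -593/290  [A, D, E are collinear ∩ CE ⟂ AD]
   → E = (-859/290, -593/290)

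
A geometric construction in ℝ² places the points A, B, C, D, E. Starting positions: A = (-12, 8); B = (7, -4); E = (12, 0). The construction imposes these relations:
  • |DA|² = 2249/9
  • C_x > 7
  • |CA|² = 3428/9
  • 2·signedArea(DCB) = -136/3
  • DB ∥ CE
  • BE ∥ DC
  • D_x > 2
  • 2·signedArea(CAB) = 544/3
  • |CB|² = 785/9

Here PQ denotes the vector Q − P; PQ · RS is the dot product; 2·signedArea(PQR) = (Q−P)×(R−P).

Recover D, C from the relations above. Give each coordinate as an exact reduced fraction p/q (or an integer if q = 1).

C = (22/3, 16/3)
D = (7/3, 4/3)

1. C_x = 22/3  [line 12·x + 19·y + -568/3 = 0 ∩ |CA|² = 3428/9]
2. C_y = 16/3  [line 12·x + 19·y + -568/3 = 0 ∩ |CA|² = 3428/9]
   → C = (22/3, 16/3)
3. D_x = 7/3  [2·signedArea(DCB) = -136/3 ∩ DB ∥ CE]
4. D_y = 4/3  [2·signedArea(DCB) = -136/3 ∩ DB ∥ CE]
   → D = (7/3, 4/3)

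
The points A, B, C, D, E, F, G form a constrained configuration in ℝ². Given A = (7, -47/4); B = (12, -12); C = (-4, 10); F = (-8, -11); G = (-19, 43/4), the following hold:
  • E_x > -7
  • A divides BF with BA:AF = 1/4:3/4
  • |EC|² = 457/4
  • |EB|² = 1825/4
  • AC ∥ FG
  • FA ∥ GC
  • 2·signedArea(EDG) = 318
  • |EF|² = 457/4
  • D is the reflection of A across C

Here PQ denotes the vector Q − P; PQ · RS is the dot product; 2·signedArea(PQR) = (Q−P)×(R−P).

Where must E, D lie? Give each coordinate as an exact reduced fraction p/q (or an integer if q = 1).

1. D_x = -15  [D is the reflection of A across C]
2. D_y = 127/4  [D is the reflection of A across C]
   → D = (-15, 127/4)
3. E_x = -6  [line 21·x + -4·y + 124 = 0 ∩ |EF|² = 457/4]
4. E_y = -1/2  [line 21·x + -4·y + 124 = 0 ∩ |EF|² = 457/4]
   → E = (-6, -1/2)

D = (-15, 127/4)
E = (-6, -1/2)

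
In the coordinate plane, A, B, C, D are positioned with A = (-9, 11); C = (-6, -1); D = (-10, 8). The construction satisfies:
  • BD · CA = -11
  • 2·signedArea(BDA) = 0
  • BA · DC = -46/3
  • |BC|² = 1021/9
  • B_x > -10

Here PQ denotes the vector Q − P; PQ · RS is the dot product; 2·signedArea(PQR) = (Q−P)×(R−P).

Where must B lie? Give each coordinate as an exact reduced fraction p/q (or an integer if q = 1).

1. B_x = -29/3  [2·signedArea(BDA) = 0 ∩ BD · CA = -11]
2. B_y = 9  [2·signedArea(BDA) = 0 ∩ BD · CA = -11]
   → B = (-29/3, 9)

B = (-29/3, 9)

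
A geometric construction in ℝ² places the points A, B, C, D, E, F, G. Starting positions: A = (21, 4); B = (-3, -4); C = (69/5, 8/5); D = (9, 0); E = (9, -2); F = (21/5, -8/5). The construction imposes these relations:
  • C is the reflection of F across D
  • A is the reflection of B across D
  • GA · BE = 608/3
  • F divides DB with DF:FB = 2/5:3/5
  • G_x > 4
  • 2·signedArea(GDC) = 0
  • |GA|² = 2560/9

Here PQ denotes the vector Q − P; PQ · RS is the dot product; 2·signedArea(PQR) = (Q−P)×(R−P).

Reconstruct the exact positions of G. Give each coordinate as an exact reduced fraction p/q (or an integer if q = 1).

G = (5, -4/3)

1. G_x = 5  [2·signedArea(GDC) = 0 ∩ GA · BE = 608/3]
2. G_y = -4/3  [2·signedArea(GDC) = 0 ∩ GA · BE = 608/3]
   → G = (5, -4/3)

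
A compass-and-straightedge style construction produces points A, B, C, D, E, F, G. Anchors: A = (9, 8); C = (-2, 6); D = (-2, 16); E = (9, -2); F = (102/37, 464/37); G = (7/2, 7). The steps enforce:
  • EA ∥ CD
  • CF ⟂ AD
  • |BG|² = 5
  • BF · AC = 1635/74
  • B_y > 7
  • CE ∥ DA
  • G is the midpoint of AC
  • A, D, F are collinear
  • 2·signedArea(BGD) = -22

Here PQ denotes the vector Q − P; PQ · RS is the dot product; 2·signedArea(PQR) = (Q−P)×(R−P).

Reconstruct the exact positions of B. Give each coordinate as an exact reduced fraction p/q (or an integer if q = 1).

1. B_x = 57/10  [2·signedArea(BGD) = -22 ∩ BF · AC = 1635/74]
2. B_y = 37/5  [2·signedArea(BGD) = -22 ∩ BF · AC = 1635/74]
   → B = (57/10, 37/5)

B = (57/10, 37/5)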